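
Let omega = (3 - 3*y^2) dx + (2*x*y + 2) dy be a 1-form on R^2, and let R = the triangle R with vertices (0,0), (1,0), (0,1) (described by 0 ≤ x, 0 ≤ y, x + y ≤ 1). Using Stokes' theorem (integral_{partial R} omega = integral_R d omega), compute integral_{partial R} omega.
integral_(partial R) omega = 4/3

Stokes: integral_partial_R omega = integral_R d omega with d omega = (∂Q/∂x - ∂P/∂y) dx ∧ dy.
  ∂Q/∂x = 2*y
  ∂P/∂y = -6*y
  integrand = ∂Q/∂x - ∂P/∂y = 8*y.
Integrating over R: integral_0^1 integral_0^{1-x} (8*y) dy dx = 4/3.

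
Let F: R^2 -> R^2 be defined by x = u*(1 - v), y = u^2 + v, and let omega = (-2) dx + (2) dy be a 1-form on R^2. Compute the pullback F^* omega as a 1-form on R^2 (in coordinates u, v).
F^* omega = (4*u + 2*v - 2) du + (2*u + 2) dv

Using F^*(f dg) = (f ∘ F) d(g ∘ F), substitute each coordinate x_i by F_i(u, v) in f_i, and replace dx_i by d F_i = (∂F_i/∂u) du + (∂F_i/∂v) dv.
  For the x component: f_1(F) = -2; d F_1 = (1 - v) du + (-u) dv
  For the y component: f_2(F) = 2; d F_2 = (2*u) du + (1) dv
Combining and collecting du, dv coefficients:
  coeff of du: 4*u + 2*v - 2
  coeff of dv: 2*u + 2
F^* omega = (4*u + 2*v - 2) du + (2*u + 2) dv.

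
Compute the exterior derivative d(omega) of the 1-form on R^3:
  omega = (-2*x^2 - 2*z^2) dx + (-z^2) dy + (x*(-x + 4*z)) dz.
d(omega) = (-2*x + 8*z) dx ∧ dz + (2*z) dy ∧ dz

For a 1-form omega = sum_i f_i dx_i, the exterior derivative is
  d(omega) = sum_{i < j} (∂f_j/∂x_i - ∂f_i/∂x_j) dx_i ∧ dx_j.
  coefficient of dx ∧ dz: ∂f_3/∂x - ∂f_1/∂z = ∂(x*(-x + 4*z))/∂x - ∂(-2*x^2 - 2*z^2)/∂z = -2*x + 8*z
  coefficient of dy ∧ dz: ∂f_3/∂y - ∂f_2/∂z = ∂(x*(-x + 4*z))/∂y - ∂(-z^2)/∂z = 2*z
Assembling: d(omega) = (-2*x + 8*z) dx ∧ dz + (2*z) dy ∧ dz.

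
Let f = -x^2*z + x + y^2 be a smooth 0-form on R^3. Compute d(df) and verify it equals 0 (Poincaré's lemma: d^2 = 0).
d(df) = 0

Step 1: df = sum_i (∂f/∂x_i) dx_i = (-2*x*z + 1) dx + (2*y) dy + (-x^2) dz.
Step 2: Apply d again. Using the 1-form formula, the coefficient of dx ∧ dy in d(df) is ∂^2 f/∂x ∂y - ∂^2 f/∂y ∂x = (0) - (0) = 0 (equality of mixed partials for smooth f).
Similarly for dx ∧ dz and dy ∧ dz — all coefficients vanish. So d(df) = 0.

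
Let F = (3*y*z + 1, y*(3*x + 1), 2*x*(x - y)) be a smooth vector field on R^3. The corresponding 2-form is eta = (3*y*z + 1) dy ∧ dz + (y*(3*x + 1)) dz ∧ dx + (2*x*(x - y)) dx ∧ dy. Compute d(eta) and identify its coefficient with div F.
d(eta) = (3*x + 1) dx ∧ dy ∧ dz; div F = 3*x + 1

For a 2-form in R^3 of the form above, applying d gives a 3-form with coefficient ∂P/∂x + ∂Q/∂y + ∂R/∂z:
  ∂P/∂x = 0
  ∂Q/∂y = 3*x + 1
  ∂R/∂z = 0
Sum = 3*x + 1, which is exactly div F.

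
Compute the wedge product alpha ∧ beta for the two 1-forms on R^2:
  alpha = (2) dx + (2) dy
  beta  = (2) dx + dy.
alpha ∧ beta = (-2) dx ∧ dy

Distribute the wedge, using dx_i ∧ dx_j = -dx_j ∧ dx_i and dx_i ∧ dx_i = 0. For each pair (i, j) with i < j, the coefficient of dx_i ∧ dx_j in alpha ∧ beta is (alpha_i * beta_j - alpha_j * beta_i). Collecting: alpha ∧ beta = (-2) dx ∧ dy.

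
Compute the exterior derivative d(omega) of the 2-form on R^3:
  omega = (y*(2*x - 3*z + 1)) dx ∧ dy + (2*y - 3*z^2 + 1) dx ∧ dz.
d(omega) = (-3*y - 2) dx ∧ dy ∧ dz

For a 2-form omega = sum_{i<j} g_{ij} dx_i ∧ dx_j, the exterior derivative is
  d(omega) = sum_{i<j} d(g_{ij}) ∧ dx_i ∧ dx_j = sum_{i<j, k} (∂g_{ij}/∂x_k) dx_k ∧ dx_i ∧ dx_j.
Expand each term, using dx_k ∧ dx_i ∧ dx_j = sgn(permutation) dx_{(a)} ∧ dx_{(b)} ∧ dx_{(c)} with (a < b < c) sorted:
  d(y*(2*x - 3*z + 1)) includes (∂/∂z)(y*(2*x - 3*z + 1)) dz = (-3*y) dz, which multiplied by dx ∧ dy gives (-3*y) dx ∧ dy ∧ dz
  d(2*y - 3*z^2 + 1) includes (∂/∂y)(2*y - 3*z^2 + 1) dy = (2) dy, which multiplied by dx ∧ dz gives (-2) dx ∧ dy ∧ dz
Collecting like 3-forms: d(omega) = (-3*y - 2) dx ∧ dy ∧ dz.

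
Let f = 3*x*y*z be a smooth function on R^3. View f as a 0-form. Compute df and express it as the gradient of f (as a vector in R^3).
df = (3*y*z) dx + (3*x*z) dy + (3*x*y) dz; grad f = (3*y*z, 3*x*z, 3*x*y)

For a 0-form f, d f = (∂f/∂x) dx + (∂f/∂y) dy + (∂f/∂z) dz. The components of the vector representation are exactly the entries of grad f in Cartesian coordinates:
  ∂f/∂x = 3*y*z
  ∂f/∂y = 3*x*z
  ∂f/∂z = 3*x*y.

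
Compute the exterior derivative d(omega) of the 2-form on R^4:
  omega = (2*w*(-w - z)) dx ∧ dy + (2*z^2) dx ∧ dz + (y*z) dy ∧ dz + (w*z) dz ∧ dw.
d(omega) = (-2*w) dx ∧ dy ∧ dz + (-4*w - 2*z) dx ∧ dy ∧ dw

For a 2-form omega = sum_{i<j} g_{ij} dx_i ∧ dx_j, the exterior derivative is
  d(omega) = sum_{i<j} d(g_{ij}) ∧ dx_i ∧ dx_j = sum_{i<j, k} (∂g_{ij}/∂x_k) dx_k ∧ dx_i ∧ dx_j.
Expand each term, using dx_k ∧ dx_i ∧ dx_j = sgn(permutation) dx_{(a)} ∧ dx_{(b)} ∧ dx_{(c)} with (a < b < c) sorted:
  d(2*w*(-w - z)) includes (∂/∂z)(2*w*(-w - z)) dz = (-2*w) dz, which multiplied by dx ∧ dy gives (-2*w) dx ∧ dy ∧ dz
  d(2*w*(-w - z)) includes (∂/∂w)(2*w*(-w - z)) dw = (-4*w - 2*z) dw, which multiplied by dx ∧ dy gives (-4*w - 2*z) dx ∧ dy ∧ dw
Collecting like 3-forms: d(omega) = (-2*w) dx ∧ dy ∧ dz + (-4*w - 2*z) dx ∧ dy ∧ dw.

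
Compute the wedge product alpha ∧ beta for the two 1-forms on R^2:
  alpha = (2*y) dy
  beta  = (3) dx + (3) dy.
alpha ∧ beta = (-6*y) dx ∧ dy

Distribute the wedge, using dx_i ∧ dx_j = -dx_j ∧ dx_i and dx_i ∧ dx_i = 0. For each pair (i, j) with i < j, the coefficient of dx_i ∧ dx_j in alpha ∧ beta is (alpha_i * beta_j - alpha_j * beta_i). Collecting: alpha ∧ beta = (-6*y) dx ∧ dy.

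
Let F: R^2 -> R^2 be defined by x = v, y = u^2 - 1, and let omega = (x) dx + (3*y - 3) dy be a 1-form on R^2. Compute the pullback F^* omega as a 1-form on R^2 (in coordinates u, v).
F^* omega = (6*u*(u^2 - 2)) du + (v) dv

Using F^*(f dg) = (f ∘ F) d(g ∘ F), substitute each coordinate x_i by F_i(u, v) in f_i, and replace dx_i by d F_i = (∂F_i/∂u) du + (∂F_i/∂v) dv.
  For the x component: f_1(F) = v; d F_1 = (0) du + (1) dv
  For the y component: f_2(F) = 3*u^2 - 6; d F_2 = (2*u) du + (0) dv
Combining and collecting du, dv coefficients:
  coeff of du: 6*u*(u^2 - 2)
  coeff of dv: v
F^* omega = (6*u*(u^2 - 2)) du + (v) dv.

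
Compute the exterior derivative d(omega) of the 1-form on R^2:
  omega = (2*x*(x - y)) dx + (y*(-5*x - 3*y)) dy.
d(omega) = (2*x - 5*y) dx ∧ dy

For a 1-form omega = sum_i f_i dx_i, the exterior derivative is
  d(omega) = sum_{i < j} (∂f_j/∂x_i - ∂f_i/∂x_j) dx_i ∧ dx_j.
  coefficient of dx ∧ dy: ∂f_2/∂x - ∂f_1/∂y = ∂(y*(-5*x - 3*y))/∂x - ∂(2*x*(x - y))/∂y = 2*x - 5*y
Assembling: d(omega) = (2*x - 5*y) dx ∧ dy.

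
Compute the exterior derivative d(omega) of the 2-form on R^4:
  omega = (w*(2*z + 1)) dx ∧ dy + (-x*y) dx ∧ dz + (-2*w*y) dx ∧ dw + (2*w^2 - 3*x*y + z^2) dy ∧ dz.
d(omega) = (2*w + x - 3*y) dx ∧ dy ∧ dz + (2*w + 2*z + 1) dx ∧ dy ∧ dw + (4*w) dy ∧ dz ∧ dw

For a 2-form omega = sum_{i<j} g_{ij} dx_i ∧ dx_j, the exterior derivative is
  d(omega) = sum_{i<j} d(g_{ij}) ∧ dx_i ∧ dx_j = sum_{i<j, k} (∂g_{ij}/∂x_k) dx_k ∧ dx_i ∧ dx_j.
Expand each term, using dx_k ∧ dx_i ∧ dx_j = sgn(permutation) dx_{(a)} ∧ dx_{(b)} ∧ dx_{(c)} with (a < b < c) sorted:
  d(w*(2*z + 1)) includes (∂/∂z)(w*(2*z + 1)) dz = (2*w) dz, which multiplied by dx ∧ dy gives (2*w) dx ∧ dy ∧ dz
  d(w*(2*z + 1)) includes (∂/∂w)(w*(2*z + 1)) dw = (2*z + 1) dw, which multiplied by dx ∧ dy gives (2*z + 1) dx ∧ dy ∧ dw
  d(-x*y) includes (∂/∂y)(-x*y) dy = (-x) dy, which multiplied by dx ∧ dz gives (x) dx ∧ dy ∧ dz
  d(-2*w*y) includes (∂/∂y)(-2*w*y) dy = (-2*w) dy, which multiplied by dx ∧ dw gives (2*w) dx ∧ dy ∧ dw
  d(2*w^2 - 3*x*y + z^2) includes (∂/∂x)(2*w^2 - 3*x*y + z^2) dx = (-3*y) dx, which multiplied by dy ∧ dz gives (-3*y) dx ∧ dy ∧ dz
  d(2*w^2 - 3*x*y + z^2) includes (∂/∂w)(2*w^2 - 3*x*y + z^2) dw = (4*w) dw, which multiplied by dy ∧ dz gives (4*w) dy ∧ dz ∧ dw
Collecting like 3-forms: d(omega) = (2*w + x - 3*y) dx ∧ dy ∧ dz + (2*w + 2*z + 1) dx ∧ dy ∧ dw + (4*w) dy ∧ dz ∧ dw.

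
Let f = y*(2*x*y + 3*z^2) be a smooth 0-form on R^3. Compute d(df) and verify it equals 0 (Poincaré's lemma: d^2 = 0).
d(df) = 0

Step 1: df = sum_i (∂f/∂x_i) dx_i = (2*y^2) dx + (4*x*y + 3*z^2) dy + (6*y*z) dz.
Step 2: Apply d again. Using the 1-form formula, the coefficient of dx ∧ dy in d(df) is ∂^2 f/∂x ∂y - ∂^2 f/∂y ∂x = (4*y) - (4*y) = 0 (equality of mixed partials for smooth f).
Similarly for dx ∧ dz and dy ∧ dz — all coefficients vanish. So d(df) = 0.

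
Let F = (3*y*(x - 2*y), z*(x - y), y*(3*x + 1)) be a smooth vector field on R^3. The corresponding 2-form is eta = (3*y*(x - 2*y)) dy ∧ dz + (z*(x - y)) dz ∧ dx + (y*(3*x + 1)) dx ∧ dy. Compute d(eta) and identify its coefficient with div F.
d(eta) = (3*y - z) dx ∧ dy ∧ dz; div F = 3*y - z

For a 2-form in R^3 of the form above, applying d gives a 3-form with coefficient ∂P/∂x + ∂Q/∂y + ∂R/∂z:
  ∂P/∂x = 3*y
  ∂Q/∂y = -z
  ∂R/∂z = 0
Sum = 3*y - z, which is exactly div F.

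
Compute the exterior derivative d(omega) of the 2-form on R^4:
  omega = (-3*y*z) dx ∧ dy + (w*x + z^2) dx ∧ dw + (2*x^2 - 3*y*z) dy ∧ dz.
d(omega) = (4*x - 3*y) dx ∧ dy ∧ dz + (-2*z) dx ∧ dz ∧ dw

For a 2-form omega = sum_{i<j} g_{ij} dx_i ∧ dx_j, the exterior derivative is
  d(omega) = sum_{i<j} d(g_{ij}) ∧ dx_i ∧ dx_j = sum_{i<j, k} (∂g_{ij}/∂x_k) dx_k ∧ dx_i ∧ dx_j.
Expand each term, using dx_k ∧ dx_i ∧ dx_j = sgn(permutation) dx_{(a)} ∧ dx_{(b)} ∧ dx_{(c)} with (a < b < c) sorted:
  d(-3*y*z) includes (∂/∂z)(-3*y*z) dz = (-3*y) dz, which multiplied by dx ∧ dy gives (-3*y) dx ∧ dy ∧ dz
  d(w*x + z^2) includes (∂/∂z)(w*x + z^2) dz = (2*z) dz, which multiplied by dx ∧ dw gives (-2*z) dx ∧ dz ∧ dw
  d(2*x^2 - 3*y*z) includes (∂/∂x)(2*x^2 - 3*y*z) dx = (4*x) dx, which multiplied by dy ∧ dz gives (4*x) dx ∧ dy ∧ dz
Collecting like 3-forms: d(omega) = (4*x - 3*y) dx ∧ dy ∧ dz + (-2*z) dx ∧ dz ∧ dw.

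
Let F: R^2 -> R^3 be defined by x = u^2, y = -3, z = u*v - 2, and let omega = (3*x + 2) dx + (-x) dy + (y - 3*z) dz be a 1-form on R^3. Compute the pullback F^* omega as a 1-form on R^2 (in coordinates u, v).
F^* omega = (6*u^3 - 3*u*v^2 + 4*u + 3*v) du + (3*u*(-u*v + 1)) dv

Using F^*(f dg) = (f ∘ F) d(g ∘ F), substitute each coordinate x_i by F_i(u, v) in f_i, and replace dx_i by d F_i = (∂F_i/∂u) du + (∂F_i/∂v) dv.
  For the x component: f_1(F) = 3*u^2 + 2; d F_1 = (2*u) du + (0) dv
  For the y component: f_2(F) = -u^2; d F_2 = (0) du + (0) dv
  For the z component: f_3(F) = -3*u*v + 3; d F_3 = (v) du + (u) dv
Combining and collecting du, dv coefficients:
  coeff of du: 6*u^3 - 3*u*v^2 + 4*u + 3*v
  coeff of dv: 3*u*(-u*v + 1)
F^* omega = (6*u^3 - 3*u*v^2 + 4*u + 3*v) du + (3*u*(-u*v + 1)) dv.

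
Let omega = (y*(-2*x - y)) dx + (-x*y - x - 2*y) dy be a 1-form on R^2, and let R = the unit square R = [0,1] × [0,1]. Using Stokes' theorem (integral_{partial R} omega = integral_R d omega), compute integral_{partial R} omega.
integral_(partial R) omega = 1/2

Stokes: integral_partial_R omega = integral_R d omega with d omega = (∂Q/∂x - ∂P/∂y) dx ∧ dy.
  ∂Q/∂x = -y - 1
  ∂P/∂y = -2*x - 2*y
  integrand = ∂Q/∂x - ∂P/∂y = 2*x + y - 1.
Integrating over R: integral_0^1 integral_0^1 (2*x + y - 1) dx dy = 1/2.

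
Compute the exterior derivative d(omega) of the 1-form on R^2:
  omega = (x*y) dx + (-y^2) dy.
d(omega) = (-x) dx ∧ dy

For a 1-form omega = sum_i f_i dx_i, the exterior derivative is
  d(omega) = sum_{i < j} (∂f_j/∂x_i - ∂f_i/∂x_j) dx_i ∧ dx_j.
  coefficient of dx ∧ dy: ∂f_2/∂x - ∂f_1/∂y = ∂(-y^2)/∂x - ∂(x*y)/∂y = -x
Assembling: d(omega) = (-x) dx ∧ dy.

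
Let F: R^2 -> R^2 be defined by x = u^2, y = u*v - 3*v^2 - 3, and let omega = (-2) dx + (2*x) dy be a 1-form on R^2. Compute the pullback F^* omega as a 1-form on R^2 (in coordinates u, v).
F^* omega = (2*u*(u*v - 2)) du + (2*u^2*(u - 6*v)) dv

Using F^*(f dg) = (f ∘ F) d(g ∘ F), substitute each coordinate x_i by F_i(u, v) in f_i, and replace dx_i by d F_i = (∂F_i/∂u) du + (∂F_i/∂v) dv.
  For the x component: f_1(F) = -2; d F_1 = (2*u) du + (0) dv
  For the y component: f_2(F) = 2*u^2; d F_2 = (v) du + (u - 6*v) dv
Combining and collecting du, dv coefficients:
  coeff of du: 2*u*(u*v - 2)
  coeff of dv: 2*u^2*(u - 6*v)
F^* omega = (2*u*(u*v - 2)) du + (2*u^2*(u - 6*v)) dv.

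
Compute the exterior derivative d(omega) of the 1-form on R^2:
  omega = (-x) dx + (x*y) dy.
d(omega) = (y) dx ∧ dy

For a 1-form omega = sum_i f_i dx_i, the exterior derivative is
  d(omega) = sum_{i < j} (∂f_j/∂x_i - ∂f_i/∂x_j) dx_i ∧ dx_j.
  coefficient of dx ∧ dy: ∂f_2/∂x - ∂f_1/∂y = ∂(x*y)/∂x - ∂(-x)/∂y = y
Assembling: d(omega) = (y) dx ∧ dy.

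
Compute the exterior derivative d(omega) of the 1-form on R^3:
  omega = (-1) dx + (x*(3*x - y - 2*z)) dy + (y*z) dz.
d(omega) = (6*x - y - 2*z) dx ∧ dy + (2*x + z) dy ∧ dz

For a 1-form omega = sum_i f_i dx_i, the exterior derivative is
  d(omega) = sum_{i < j} (∂f_j/∂x_i - ∂f_i/∂x_j) dx_i ∧ dx_j.
  coefficient of dx ∧ dy: ∂f_2/∂x - ∂f_1/∂y = ∂(x*(3*x - y - 2*z))/∂x - ∂(-1)/∂y = 6*x - y - 2*z
  coefficient of dy ∧ dz: ∂f_3/∂y - ∂f_2/∂z = ∂(y*z)/∂y - ∂(x*(3*x - y - 2*z))/∂z = 2*x + z
Assembling: d(omega) = (6*x - y - 2*z) dx ∧ dy + (2*x + z) dy ∧ dz.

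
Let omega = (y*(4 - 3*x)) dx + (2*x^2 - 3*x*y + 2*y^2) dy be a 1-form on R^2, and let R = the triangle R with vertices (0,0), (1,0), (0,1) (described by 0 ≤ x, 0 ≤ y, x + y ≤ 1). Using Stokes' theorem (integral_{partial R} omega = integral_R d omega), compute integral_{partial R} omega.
integral_(partial R) omega = -4/3

Stokes: integral_partial_R omega = integral_R d omega with d omega = (∂Q/∂x - ∂P/∂y) dx ∧ dy.
  ∂Q/∂x = 4*x - 3*y
  ∂P/∂y = 4 - 3*x
  integrand = ∂Q/∂x - ∂P/∂y = 7*x - 3*y - 4.
Integrating over R: integral_0^1 integral_0^{1-x} (7*x - 3*y - 4) dy dx = -4/3.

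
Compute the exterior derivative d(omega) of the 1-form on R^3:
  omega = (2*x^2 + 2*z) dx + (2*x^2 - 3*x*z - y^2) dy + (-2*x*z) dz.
d(omega) = (4*x - 3*z) dx ∧ dy + (-2*z - 2) dx ∧ dz + (3*x) dy ∧ dz

For a 1-form omega = sum_i f_i dx_i, the exterior derivative is
  d(omega) = sum_{i < j} (∂f_j/∂x_i - ∂f_i/∂x_j) dx_i ∧ dx_j.
  coefficient of dx ∧ dy: ∂f_2/∂x - ∂f_1/∂y = ∂(2*x^2 - 3*x*z - y^2)/∂x - ∂(2*x^2 + 2*z)/∂y = 4*x - 3*z
  coefficient of dx ∧ dz: ∂f_3/∂x - ∂f_1/∂z = ∂(-2*x*z)/∂x - ∂(2*x^2 + 2*z)/∂z = -2*z - 2
  coefficient of dy ∧ dz: ∂f_3/∂y - ∂f_2/∂z = ∂(-2*x*z)/∂y - ∂(2*x^2 - 3*x*z - y^2)/∂z = 3*x
Assembling: d(omega) = (4*x - 3*z) dx ∧ dy + (-2*z - 2) dx ∧ dz + (3*x) dy ∧ dz.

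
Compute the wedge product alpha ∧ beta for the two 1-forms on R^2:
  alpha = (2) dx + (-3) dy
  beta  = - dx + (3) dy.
alpha ∧ beta = (3) dx ∧ dy

Distribute the wedge, using dx_i ∧ dx_j = -dx_j ∧ dx_i and dx_i ∧ dx_i = 0. For each pair (i, j) with i < j, the coefficient of dx_i ∧ dx_j in alpha ∧ beta is (alpha_i * beta_j - alpha_j * beta_i). Collecting: alpha ∧ beta = (3) dx ∧ dy.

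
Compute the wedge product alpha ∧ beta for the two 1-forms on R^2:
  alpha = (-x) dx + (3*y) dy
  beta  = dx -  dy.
alpha ∧ beta = (x - 3*y) dx ∧ dy

Distribute the wedge, using dx_i ∧ dx_j = -dx_j ∧ dx_i and dx_i ∧ dx_i = 0. For each pair (i, j) with i < j, the coefficient of dx_i ∧ dx_j in alpha ∧ beta is (alpha_i * beta_j - alpha_j * beta_i). Collecting: alpha ∧ beta = (x - 3*y) dx ∧ dy.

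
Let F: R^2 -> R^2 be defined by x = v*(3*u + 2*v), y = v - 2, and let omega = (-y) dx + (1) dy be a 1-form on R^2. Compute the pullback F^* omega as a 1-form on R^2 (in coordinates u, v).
F^* omega = (3*v*(2 - v)) du + (-3*u*v + 6*u - 4*v^2 + 8*v + 1) dv

Using F^*(f dg) = (f ∘ F) d(g ∘ F), substitute each coordinate x_i by F_i(u, v) in f_i, and replace dx_i by d F_i = (∂F_i/∂u) du + (∂F_i/∂v) dv.
  For the x component: f_1(F) = 2 - v; d F_1 = (3*v) du + (3*u + 4*v) dv
  For the y component: f_2(F) = 1; d F_2 = (0) du + (1) dv
Combining and collecting du, dv coefficients:
  coeff of du: 3*v*(2 - v)
  coeff of dv: -3*u*v + 6*u - 4*v^2 + 8*v + 1
F^* omega = (3*v*(2 - v)) du + (-3*u*v + 6*u - 4*v^2 + 8*v + 1) dv.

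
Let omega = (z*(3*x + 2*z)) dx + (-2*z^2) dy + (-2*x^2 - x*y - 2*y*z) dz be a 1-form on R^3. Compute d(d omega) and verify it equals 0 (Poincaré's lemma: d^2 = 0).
d(d omega) = 0

Step 1: d omega = sum_{i<j} (∂f_j/∂x_i - ∂f_i/∂x_j) dx_i ∧ dx_j:
  coeff of dx ∧ dy: 0
  coeff of dx ∧ dz: -7*x - y - 4*z
  coeff of dy ∧ dz: -x + 2*z
Step 2: Apply d again to each 2-form coefficient. The only possible 3-form in R^3 is dx ∧ dy ∧ dz, with coefficient
  ∂(coeff of dy∧dz)/∂x - ∂(coeff of dx∧dz)/∂y + ∂(coeff of dx∧dy)/∂z
  = ∂/∂x (-x + 2*z) - ∂/∂y (-7*x - y - 4*z) + ∂/∂z (0).
Each of these terms simplifies to sums of mixed partials that cancel in pairs. The result is 0 (by equality of mixed partials for smooth functions — Schwarz / Clairaut).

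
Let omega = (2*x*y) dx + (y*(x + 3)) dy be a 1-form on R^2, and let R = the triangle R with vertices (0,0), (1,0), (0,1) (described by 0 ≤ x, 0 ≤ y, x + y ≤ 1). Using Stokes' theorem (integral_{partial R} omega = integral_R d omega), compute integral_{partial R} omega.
integral_(partial R) omega = -1/6

Stokes: integral_partial_R omega = integral_R d omega with d omega = (∂Q/∂x - ∂P/∂y) dx ∧ dy.
  ∂Q/∂x = y
  ∂P/∂y = 2*x
  integrand = ∂Q/∂x - ∂P/∂y = -2*x + y.
Integrating over R: integral_0^1 integral_0^{1-x} (-2*x + y) dy dx = -1/6.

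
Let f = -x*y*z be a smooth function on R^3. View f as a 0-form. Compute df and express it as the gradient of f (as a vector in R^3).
df = (-y*z) dx + (-x*z) dy + (-x*y) dz; grad f = (-y*z, -x*z, -x*y)

For a 0-form f, d f = (∂f/∂x) dx + (∂f/∂y) dy + (∂f/∂z) dz. The components of the vector representation are exactly the entries of grad f in Cartesian coordinates:
  ∂f/∂x = -y*z
  ∂f/∂y = -x*z
  ∂f/∂z = -x*y.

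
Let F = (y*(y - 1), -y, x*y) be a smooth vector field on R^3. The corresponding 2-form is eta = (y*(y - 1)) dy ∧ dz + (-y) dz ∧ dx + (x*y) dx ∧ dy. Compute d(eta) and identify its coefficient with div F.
d(eta) = (-1) dx ∧ dy ∧ dz; div F = -1

For a 2-form in R^3 of the form above, applying d gives a 3-form with coefficient ∂P/∂x + ∂Q/∂y + ∂R/∂z:
  ∂P/∂x = 0
  ∂Q/∂y = -1
  ∂R/∂z = 0
Sum = -1, which is exactly div F.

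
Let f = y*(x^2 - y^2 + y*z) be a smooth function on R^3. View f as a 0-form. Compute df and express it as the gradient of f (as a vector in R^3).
df = (2*x*y) dx + (x^2 - 3*y^2 + 2*y*z) dy + (y^2) dz; grad f = (2*x*y, x^2 - 3*y^2 + 2*y*z, y^2)

For a 0-form f, d f = (∂f/∂x) dx + (∂f/∂y) dy + (∂f/∂z) dz. The components of the vector representation are exactly the entries of grad f in Cartesian coordinates:
  ∂f/∂x = 2*x*y
  ∂f/∂y = x^2 - 3*y^2 + 2*y*z
  ∂f/∂z = y^2.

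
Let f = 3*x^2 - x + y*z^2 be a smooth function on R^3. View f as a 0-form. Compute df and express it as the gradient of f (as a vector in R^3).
df = (6*x - 1) dx + (z^2) dy + (2*y*z) dz; grad f = (6*x - 1, z^2, 2*y*z)

For a 0-form f, d f = (∂f/∂x) dx + (∂f/∂y) dy + (∂f/∂z) dz. The components of the vector representation are exactly the entries of grad f in Cartesian coordinates:
  ∂f/∂x = 6*x - 1
  ∂f/∂y = z^2
  ∂f/∂z = 2*y*z.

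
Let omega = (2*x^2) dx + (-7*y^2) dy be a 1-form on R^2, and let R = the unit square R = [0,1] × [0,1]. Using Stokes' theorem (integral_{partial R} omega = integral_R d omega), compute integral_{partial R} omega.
integral_(partial R) omega = 0

Stokes: integral_partial_R omega = integral_R d omega with d omega = (∂Q/∂x - ∂P/∂y) dx ∧ dy.
  ∂Q/∂x = 0
  ∂P/∂y = 0
  integrand = ∂Q/∂x - ∂P/∂y = 0.
Integrating over R: integral_0^1 integral_0^1 (0) dx dy = 0.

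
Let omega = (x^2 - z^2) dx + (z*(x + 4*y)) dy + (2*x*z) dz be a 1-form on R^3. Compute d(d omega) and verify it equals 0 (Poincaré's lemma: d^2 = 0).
d(d omega) = 0

Step 1: d omega = sum_{i<j} (∂f_j/∂x_i - ∂f_i/∂x_j) dx_i ∧ dx_j:
  coeff of dx ∧ dy: z
  coeff of dx ∧ dz: 4*z
  coeff of dy ∧ dz: -x - 4*y
Step 2: Apply d again to each 2-form coefficient. The only possible 3-form in R^3 is dx ∧ dy ∧ dz, with coefficient
  ∂(coeff of dy∧dz)/∂x - ∂(coeff of dx∧dz)/∂y + ∂(coeff of dx∧dy)/∂z
  = ∂/∂x (-x - 4*y) - ∂/∂y (4*z) + ∂/∂z (z).
Each of these terms simplifies to sums of mixed partials that cancel in pairs. The result is 0 (by equality of mixed partials for smooth functions — Schwarz / Clairaut).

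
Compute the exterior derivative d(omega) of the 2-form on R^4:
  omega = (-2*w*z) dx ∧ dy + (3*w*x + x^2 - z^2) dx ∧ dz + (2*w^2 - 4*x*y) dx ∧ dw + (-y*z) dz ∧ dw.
d(omega) = (-2*w) dx ∧ dy ∧ dz + (4*x - 2*z) dx ∧ dy ∧ dw + (3*x) dx ∧ dz ∧ dw + (-z) dy ∧ dz ∧ dw

For a 2-form omega = sum_{i<j} g_{ij} dx_i ∧ dx_j, the exterior derivative is
  d(omega) = sum_{i<j} d(g_{ij}) ∧ dx_i ∧ dx_j = sum_{i<j, k} (∂g_{ij}/∂x_k) dx_k ∧ dx_i ∧ dx_j.
Expand each term, using dx_k ∧ dx_i ∧ dx_j = sgn(permutation) dx_{(a)} ∧ dx_{(b)} ∧ dx_{(c)} with (a < b < c) sorted:
  d(-2*w*z) includes (∂/∂z)(-2*w*z) dz = (-2*w) dz, which multiplied by dx ∧ dy gives (-2*w) dx ∧ dy ∧ dz
  d(-2*w*z) includes (∂/∂w)(-2*w*z) dw = (-2*z) dw, which multiplied by dx ∧ dy gives (-2*z) dx ∧ dy ∧ dw
  d(3*w*x + x^2 - z^2) includes (∂/∂w)(3*w*x + x^2 - z^2) dw = (3*x) dw, which multiplied by dx ∧ dz gives (3*x) dx ∧ dz ∧ dw
  d(2*w^2 - 4*x*y) includes (∂/∂y)(2*w^2 - 4*x*y) dy = (-4*x) dy, which multiplied by dx ∧ dw gives (4*x) dx ∧ dy ∧ dw
  d(-y*z) includes (∂/∂y)(-y*z) dy = (-z) dy, which multiplied by dz ∧ dw gives (-z) dy ∧ dz ∧ dw
Collecting like 3-forms: d(omega) = (-2*w) dx ∧ dy ∧ dz + (4*x - 2*z) dx ∧ dy ∧ dw + (3*x) dx ∧ dz ∧ dw + (-z) dy ∧ dz ∧ dw.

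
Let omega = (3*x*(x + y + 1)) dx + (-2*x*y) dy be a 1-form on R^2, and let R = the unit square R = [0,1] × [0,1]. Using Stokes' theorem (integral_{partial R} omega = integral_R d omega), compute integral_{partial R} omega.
integral_(partial R) omega = -5/2

Stokes: integral_partial_R omega = integral_R d omega with d omega = (∂Q/∂x - ∂P/∂y) dx ∧ dy.
  ∂Q/∂x = -2*y
  ∂P/∂y = 3*x
  integrand = ∂Q/∂x - ∂P/∂y = -3*x - 2*y.
Integrating over R: integral_0^1 integral_0^1 (-3*x - 2*y) dx dy = -5/2.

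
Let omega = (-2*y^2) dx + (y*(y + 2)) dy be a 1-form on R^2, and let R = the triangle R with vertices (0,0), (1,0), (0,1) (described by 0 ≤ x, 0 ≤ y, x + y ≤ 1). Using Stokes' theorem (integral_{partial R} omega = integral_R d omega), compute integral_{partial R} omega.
integral_(partial R) omega = 2/3

Stokes: integral_partial_R omega = integral_R d omega with d omega = (∂Q/∂x - ∂P/∂y) dx ∧ dy.
  ∂Q/∂x = 0
  ∂P/∂y = -4*y
  integrand = ∂Q/∂x - ∂P/∂y = 4*y.
Integrating over R: integral_0^1 integral_0^{1-x} (4*y) dy dx = 2/3.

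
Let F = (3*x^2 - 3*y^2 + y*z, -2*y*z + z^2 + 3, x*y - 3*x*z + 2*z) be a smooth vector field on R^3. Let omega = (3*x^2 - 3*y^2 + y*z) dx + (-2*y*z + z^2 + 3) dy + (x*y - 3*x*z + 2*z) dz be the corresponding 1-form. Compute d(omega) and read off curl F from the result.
d(omega) = (x + 2*y - 2*z) dy ∧ dz + (3*z) dz ∧ dx + (6*y - z) dx ∧ dy; curl F = (x + 2*y - 2*z, 3*z, 6*y - z)

d omega = sum_{i<j} (∂f_j/∂x_i - ∂f_i/∂x_j) dx_i ∧ dx_j. Under the identification (dy ∧ dz, dz ∧ dx, dx ∧ dy) ↔ (e_x, e_y, e_z), the coefficients are exactly the components of curl F. Compute:
  ∂R/∂y - ∂Q/∂z = (x) - (-2*y + 2*z) = x + 2*y - 2*z
  ∂P/∂z - ∂R/∂x = (y) - (y - 3*z) = 3*z
  ∂Q/∂x - ∂P/∂y = (0) - (-6*y + z) = 6*y - z.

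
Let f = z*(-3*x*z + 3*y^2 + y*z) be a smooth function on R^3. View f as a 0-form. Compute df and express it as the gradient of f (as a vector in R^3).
df = (-3*z^2) dx + (z*(6*y + z)) dy + (-6*x*z + 3*y^2 + 2*y*z) dz; grad f = (-3*z^2, z*(6*y + z), -6*x*z + 3*y^2 + 2*y*z)

For a 0-form f, d f = (∂f/∂x) dx + (∂f/∂y) dy + (∂f/∂z) dz. The components of the vector representation are exactly the entries of grad f in Cartesian coordinates:
  ∂f/∂x = -3*z^2
  ∂f/∂y = z*(6*y + z)
  ∂f/∂z = -6*x*z + 3*y^2 + 2*y*z.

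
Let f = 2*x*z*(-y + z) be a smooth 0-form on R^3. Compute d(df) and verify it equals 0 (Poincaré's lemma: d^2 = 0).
d(df) = 0

Step 1: df = sum_i (∂f/∂x_i) dx_i = (2*z*(-y + z)) dx + (-2*x*z) dy + (2*x*(-y + 2*z)) dz.
Step 2: Apply d again. Using the 1-form formula, the coefficient of dx ∧ dy in d(df) is ∂^2 f/∂x ∂y - ∂^2 f/∂y ∂x = (-2*z) - (-2*z) = 0 (equality of mixed partials for smooth f).
Similarly for dx ∧ dz and dy ∧ dz — all coefficients vanish. So d(df) = 0.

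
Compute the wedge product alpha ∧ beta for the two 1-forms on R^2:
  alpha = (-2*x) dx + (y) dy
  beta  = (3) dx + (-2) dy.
alpha ∧ beta = (4*x - 3*y) dx ∧ dy

Distribute the wedge, using dx_i ∧ dx_j = -dx_j ∧ dx_i and dx_i ∧ dx_i = 0. For each pair (i, j) with i < j, the coefficient of dx_i ∧ dx_j in alpha ∧ beta is (alpha_i * beta_j - alpha_j * beta_i). Collecting: alpha ∧ beta = (4*x - 3*y) dx ∧ dy.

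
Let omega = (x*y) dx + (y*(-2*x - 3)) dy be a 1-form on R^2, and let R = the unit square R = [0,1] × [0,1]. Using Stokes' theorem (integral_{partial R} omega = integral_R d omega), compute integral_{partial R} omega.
integral_(partial R) omega = -3/2

Stokes: integral_partial_R omega = integral_R d omega with d omega = (∂Q/∂x - ∂P/∂y) dx ∧ dy.
  ∂Q/∂x = -2*y
  ∂P/∂y = x
  integrand = ∂Q/∂x - ∂P/∂y = -x - 2*y.
Integrating over R: integral_0^1 integral_0^1 (-x - 2*y) dx dy = -3/2.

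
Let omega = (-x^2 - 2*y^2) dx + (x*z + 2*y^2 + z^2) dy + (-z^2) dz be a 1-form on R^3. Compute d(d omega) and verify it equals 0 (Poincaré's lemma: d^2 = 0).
d(d omega) = 0

Step 1: d omega = sum_{i<j} (∂f_j/∂x_i - ∂f_i/∂x_j) dx_i ∧ dx_j:
  coeff of dx ∧ dy: 4*y + z
  coeff of dx ∧ dz: 0
  coeff of dy ∧ dz: -x - 2*z
Step 2: Apply d again to each 2-form coefficient. The only possible 3-form in R^3 is dx ∧ dy ∧ dz, with coefficient
  ∂(coeff of dy∧dz)/∂x - ∂(coeff of dx∧dz)/∂y + ∂(coeff of dx∧dy)/∂z
  = ∂/∂x (-x - 2*z) - ∂/∂y (0) + ∂/∂z (4*y + z).
Each of these terms simplifies to sums of mixed partials that cancel in pairs. The result is 0 (by equality of mixed partials for smooth functions — Schwarz / Clairaut).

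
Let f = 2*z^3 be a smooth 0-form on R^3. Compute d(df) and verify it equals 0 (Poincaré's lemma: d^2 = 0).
d(df) = 0

Step 1: df = sum_i (∂f/∂x_i) dx_i = (0) dx + (0) dy + (6*z^2) dz.
Step 2: Apply d again. Using the 1-form formula, the coefficient of dx ∧ dy in d(df) is ∂^2 f/∂x ∂y - ∂^2 f/∂y ∂x = (0) - (0) = 0 (equality of mixed partials for smooth f).
Similarly for dx ∧ dz and dy ∧ dz — all coefficients vanish. So d(df) = 0.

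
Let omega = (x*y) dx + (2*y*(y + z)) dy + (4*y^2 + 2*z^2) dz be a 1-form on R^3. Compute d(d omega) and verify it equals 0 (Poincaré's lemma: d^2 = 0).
d(d omega) = 0

Step 1: d omega = sum_{i<j} (∂f_j/∂x_i - ∂f_i/∂x_j) dx_i ∧ dx_j:
  coeff of dx ∧ dy: -x
  coeff of dx ∧ dz: 0
  coeff of dy ∧ dz: 6*y
Step 2: Apply d again to each 2-form coefficient. The only possible 3-form in R^3 is dx ∧ dy ∧ dz, with coefficient
  ∂(coeff of dy∧dz)/∂x - ∂(coeff of dx∧dz)/∂y + ∂(coeff of dx∧dy)/∂z
  = ∂/∂x (6*y) - ∂/∂y (0) + ∂/∂z (-x).
Each of these terms simplifies to sums of mixed partials that cancel in pairs. The result is 0 (by equality of mixed partials for smooth functions — Schwarz / Clairaut).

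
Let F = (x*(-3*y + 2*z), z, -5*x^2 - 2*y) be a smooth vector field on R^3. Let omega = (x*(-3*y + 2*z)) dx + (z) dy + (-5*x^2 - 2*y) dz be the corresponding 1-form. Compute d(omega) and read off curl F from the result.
d(omega) = (-3) dy ∧ dz + (12*x) dz ∧ dx + (3*x) dx ∧ dy; curl F = (-3, 12*x, 3*x)

d omega = sum_{i<j} (∂f_j/∂x_i - ∂f_i/∂x_j) dx_i ∧ dx_j. Under the identification (dy ∧ dz, dz ∧ dx, dx ∧ dy) ↔ (e_x, e_y, e_z), the coefficients are exactly the components of curl F. Compute:
  ∂R/∂y - ∂Q/∂z = (-2) - (1) = -3
  ∂P/∂z - ∂R/∂x = (2*x) - (-10*x) = 12*x
  ∂Q/∂x - ∂P/∂y = (0) - (-3*x) = 3*x.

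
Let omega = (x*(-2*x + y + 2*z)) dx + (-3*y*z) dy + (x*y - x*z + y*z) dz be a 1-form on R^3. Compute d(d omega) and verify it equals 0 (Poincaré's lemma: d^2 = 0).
d(d omega) = 0

Step 1: d omega = sum_{i<j} (∂f_j/∂x_i - ∂f_i/∂x_j) dx_i ∧ dx_j:
  coeff of dx ∧ dy: -x
  coeff of dx ∧ dz: -2*x + y - z
  coeff of dy ∧ dz: x + 3*y + z
Step 2: Apply d again to each 2-form coefficient. The only possible 3-form in R^3 is dx ∧ dy ∧ dz, with coefficient
  ∂(coeff of dy∧dz)/∂x - ∂(coeff of dx∧dz)/∂y + ∂(coeff of dx∧dy)/∂z
  = ∂/∂x (x + 3*y + z) - ∂/∂y (-2*x + y - z) + ∂/∂z (-x).
Each of these terms simplifies to sums of mixed partials that cancel in pairs. The result is 0 (by equality of mixed partials for smooth functions — Schwarz / Clairaut).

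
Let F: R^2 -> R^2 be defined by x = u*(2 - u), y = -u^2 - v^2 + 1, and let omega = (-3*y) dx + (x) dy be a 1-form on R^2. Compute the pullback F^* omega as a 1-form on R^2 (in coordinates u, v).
F^* omega = (-4*u^3 + 2*u^2 - 6*u*v^2 + 6*u + 6*v^2 - 6) du + (2*u*v*(u - 2)) dv

Using F^*(f dg) = (f ∘ F) d(g ∘ F), substitute each coordinate x_i by F_i(u, v) in f_i, and replace dx_i by d F_i = (∂F_i/∂u) du + (∂F_i/∂v) dv.
  For the x component: f_1(F) = 3*u^2 + 3*v^2 - 3; d F_1 = (2 - 2*u) du + (0) dv
  For the y component: f_2(F) = u*(2 - u); d F_2 = (-2*u) du + (-2*v) dv
Combining and collecting du, dv coefficients:
  coeff of du: -4*u^3 + 2*u^2 - 6*u*v^2 + 6*u + 6*v^2 - 6
  coeff of dv: 2*u*v*(u - 2)
F^* omega = (-4*u^3 + 2*u^2 - 6*u*v^2 + 6*u + 6*v^2 - 6) du + (2*u*v*(u - 2)) dv.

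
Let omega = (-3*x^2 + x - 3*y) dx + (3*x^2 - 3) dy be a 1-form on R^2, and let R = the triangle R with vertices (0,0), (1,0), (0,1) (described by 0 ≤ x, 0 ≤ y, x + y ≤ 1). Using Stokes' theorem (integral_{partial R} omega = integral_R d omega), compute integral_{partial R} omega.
integral_(partial R) omega = 5/2

Stokes: integral_partial_R omega = integral_R d omega with d omega = (∂Q/∂x - ∂P/∂y) dx ∧ dy.
  ∂Q/∂x = 6*x
  ∂P/∂y = -3
  integrand = ∂Q/∂x - ∂P/∂y = 6*x + 3.
Integrating over R: integral_0^1 integral_0^{1-x} (6*x + 3) dy dx = 5/2.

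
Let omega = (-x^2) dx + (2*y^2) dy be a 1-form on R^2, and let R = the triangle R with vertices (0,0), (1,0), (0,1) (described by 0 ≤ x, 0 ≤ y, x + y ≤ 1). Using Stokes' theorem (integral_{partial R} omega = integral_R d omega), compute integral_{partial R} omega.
integral_(partial R) omega = 0

Stokes: integral_partial_R omega = integral_R d omega with d omega = (∂Q/∂x - ∂P/∂y) dx ∧ dy.
  ∂Q/∂x = 0
  ∂P/∂y = 0
  integrand = ∂Q/∂x - ∂P/∂y = 0.
Integrating over R: integral_0^1 integral_0^{1-x} (0) dy dx = 0.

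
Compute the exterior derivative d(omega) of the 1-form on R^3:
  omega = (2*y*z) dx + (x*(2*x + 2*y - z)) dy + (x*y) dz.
d(omega) = (4*x + 2*y - 3*z) dx ∧ dy + (-y) dx ∧ dz + (2*x) dy ∧ dz

For a 1-form omega = sum_i f_i dx_i, the exterior derivative is
  d(omega) = sum_{i < j} (∂f_j/∂x_i - ∂f_i/∂x_j) dx_i ∧ dx_j.
  coefficient of dx ∧ dy: ∂f_2/∂x - ∂f_1/∂y = ∂(x*(2*x + 2*y - z))/∂x - ∂(2*y*z)/∂y = 4*x + 2*y - 3*z
  coefficient of dx ∧ dz: ∂f_3/∂x - ∂f_1/∂z = ∂(x*y)/∂x - ∂(2*y*z)/∂z = -y
  coefficient of dy ∧ dz: ∂f_3/∂y - ∂f_2/∂z = ∂(x*y)/∂y - ∂(x*(2*x + 2*y - z))/∂z = 2*x
Assembling: d(omega) = (4*x + 2*y - 3*z) dx ∧ dy + (-y) dx ∧ dz + (2*x) dy ∧ dz.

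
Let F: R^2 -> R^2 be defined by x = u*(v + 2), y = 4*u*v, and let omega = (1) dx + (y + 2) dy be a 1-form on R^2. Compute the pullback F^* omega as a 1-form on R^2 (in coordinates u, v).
F^* omega = (16*u*v^2 + 9*v + 2) du + (u*(16*u*v + 9)) dv

Using F^*(f dg) = (f ∘ F) d(g ∘ F), substitute each coordinate x_i by F_i(u, v) in f_i, and replace dx_i by d F_i = (∂F_i/∂u) du + (∂F_i/∂v) dv.
  For the x component: f_1(F) = 1; d F_1 = (v + 2) du + (u) dv
  For the y component: f_2(F) = 4*u*v + 2; d F_2 = (4*v) du + (4*u) dv
Combining and collecting du, dv coefficients:
  coeff of du: 16*u*v^2 + 9*v + 2
  coeff of dv: u*(16*u*v + 9)
F^* omega = (16*u*v^2 + 9*v + 2) du + (u*(16*u*v + 9)) dv.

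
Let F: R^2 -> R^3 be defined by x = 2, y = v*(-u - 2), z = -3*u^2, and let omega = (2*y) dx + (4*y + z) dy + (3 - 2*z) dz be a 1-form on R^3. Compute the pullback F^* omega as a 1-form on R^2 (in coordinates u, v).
F^* omega = (-36*u^3 + 3*u^2*v + 4*u*v^2 - 18*u + 8*v^2) du + (3*u^3 + 4*u^2*v + 6*u^2 + 16*u*v + 16*v) dv

Using F^*(f dg) = (f ∘ F) d(g ∘ F), substitute each coordinate x_i by F_i(u, v) in f_i, and replace dx_i by d F_i = (∂F_i/∂u) du + (∂F_i/∂v) dv.
  For the x component: f_1(F) = 2*v*(-u - 2); d F_1 = (0) du + (0) dv
  For the y component: f_2(F) = -3*u^2 - 4*u*v - 8*v; d F_2 = (-v) du + (-u - 2) dv
  For the z component: f_3(F) = 6*u^2 + 3; d F_3 = (-6*u) du + (0) dv
Combining and collecting du, dv coefficients:
  coeff of du: -36*u^3 + 3*u^2*v + 4*u*v^2 - 18*u + 8*v^2
  coeff of dv: 3*u^3 + 4*u^2*v + 6*u^2 + 16*u*v + 16*v
F^* omega = (-36*u^3 + 3*u^2*v + 4*u*v^2 - 18*u + 8*v^2) du + (3*u^3 + 4*u^2*v + 6*u^2 + 16*u*v + 16*v) dv.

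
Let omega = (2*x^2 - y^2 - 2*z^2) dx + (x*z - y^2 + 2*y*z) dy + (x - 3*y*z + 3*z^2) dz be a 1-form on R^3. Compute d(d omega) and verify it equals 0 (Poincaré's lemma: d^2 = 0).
d(d omega) = 0

Step 1: d omega = sum_{i<j} (∂f_j/∂x_i - ∂f_i/∂x_j) dx_i ∧ dx_j:
  coeff of dx ∧ dy: 2*y + z
  coeff of dx ∧ dz: 4*z + 1
  coeff of dy ∧ dz: -x - 2*y - 3*z
Step 2: Apply d again to each 2-form coefficient. The only possible 3-form in R^3 is dx ∧ dy ∧ dz, with coefficient
  ∂(coeff of dy∧dz)/∂x - ∂(coeff of dx∧dz)/∂y + ∂(coeff of dx∧dy)/∂z
  = ∂/∂x (-x - 2*y - 3*z) - ∂/∂y (4*z + 1) + ∂/∂z (2*y + z).
Each of these terms simplifies to sums of mixed partials that cancel in pairs. The result is 0 (by equality of mixed partials for smooth functions — Schwarz / Clairaut).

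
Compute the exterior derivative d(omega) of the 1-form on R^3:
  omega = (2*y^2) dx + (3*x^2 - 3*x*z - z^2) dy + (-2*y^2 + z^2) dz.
d(omega) = (6*x - 4*y - 3*z) dx ∧ dy + (3*x - 4*y + 2*z) dy ∧ dz

For a 1-form omega = sum_i f_i dx_i, the exterior derivative is
  d(omega) = sum_{i < j} (∂f_j/∂x_i - ∂f_i/∂x_j) dx_i ∧ dx_j.
  coefficient of dx ∧ dy: ∂f_2/∂x - ∂f_1/∂y = ∂(3*x^2 - 3*x*z - z^2)/∂x - ∂(2*y^2)/∂y = 6*x - 4*y - 3*z
  coefficient of dy ∧ dz: ∂f_3/∂y - ∂f_2/∂z = ∂(-2*y^2 + z^2)/∂y - ∂(3*x^2 - 3*x*z - z^2)/∂z = 3*x - 4*y + 2*z
Assembling: d(omega) = (6*x - 4*y - 3*z) dx ∧ dy + (3*x - 4*y + 2*z) dy ∧ dz.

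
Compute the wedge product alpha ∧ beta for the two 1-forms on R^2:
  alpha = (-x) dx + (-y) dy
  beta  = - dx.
alpha ∧ beta = (-y) dx ∧ dy

Distribute the wedge, using dx_i ∧ dx_j = -dx_j ∧ dx_i and dx_i ∧ dx_i = 0. For each pair (i, j) with i < j, the coefficient of dx_i ∧ dx_j in alpha ∧ beta is (alpha_i * beta_j - alpha_j * beta_i). Collecting: alpha ∧ beta = (-y) dx ∧ dy.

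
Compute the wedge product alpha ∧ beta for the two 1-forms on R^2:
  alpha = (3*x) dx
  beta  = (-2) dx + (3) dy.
alpha ∧ beta = (9*x) dx ∧ dy

Distribute the wedge, using dx_i ∧ dx_j = -dx_j ∧ dx_i and dx_i ∧ dx_i = 0. For each pair (i, j) with i < j, the coefficient of dx_i ∧ dx_j in alpha ∧ beta is (alpha_i * beta_j - alpha_j * beta_i). Collecting: alpha ∧ beta = (9*x) dx ∧ dy.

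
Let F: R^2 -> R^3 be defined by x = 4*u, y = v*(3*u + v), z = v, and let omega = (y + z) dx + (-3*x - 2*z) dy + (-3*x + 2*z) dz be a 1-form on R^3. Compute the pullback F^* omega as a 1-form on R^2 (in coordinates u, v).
F^* omega = (2*v*(-12*u - v + 2)) du + (-36*u^2 - 30*u*v - 12*u - 4*v^2 + 2*v) dv

Using F^*(f dg) = (f ∘ F) d(g ∘ F), substitute each coordinate x_i by F_i(u, v) in f_i, and replace dx_i by d F_i = (∂F_i/∂u) du + (∂F_i/∂v) dv.
  For the x component: f_1(F) = v*(3*u + v + 1); d F_1 = (4) du + (0) dv
  For the y component: f_2(F) = -12*u - 2*v; d F_2 = (3*v) du + (3*u + 2*v) dv
  For the z component: f_3(F) = -12*u + 2*v; d F_3 = (0) du + (1) dv
Combining and collecting du, dv coefficients:
  coeff of du: 2*v*(-12*u - v + 2)
  coeff of dv: -36*u^2 - 30*u*v - 12*u - 4*v^2 + 2*v
F^* omega = (2*v*(-12*u - v + 2)) du + (-36*u^2 - 30*u*v - 12*u - 4*v^2 + 2*v) dv.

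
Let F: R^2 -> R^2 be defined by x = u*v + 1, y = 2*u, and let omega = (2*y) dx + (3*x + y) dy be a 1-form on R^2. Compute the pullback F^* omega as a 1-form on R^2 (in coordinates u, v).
F^* omega = (10*u*v + 4*u + 6) du + (4*u^2) dv

Using F^*(f dg) = (f ∘ F) d(g ∘ F), substitute each coordinate x_i by F_i(u, v) in f_i, and replace dx_i by d F_i = (∂F_i/∂u) du + (∂F_i/∂v) dv.
  For the x component: f_1(F) = 4*u; d F_1 = (v) du + (u) dv
  For the y component: f_2(F) = 3*u*v + 2*u + 3; d F_2 = (2) du + (0) dv
Combining and collecting du, dv coefficients:
  coeff of du: 10*u*v + 4*u + 6
  coeff of dv: 4*u^2
F^* omega = (10*u*v + 4*u + 6) du + (4*u^2) dv.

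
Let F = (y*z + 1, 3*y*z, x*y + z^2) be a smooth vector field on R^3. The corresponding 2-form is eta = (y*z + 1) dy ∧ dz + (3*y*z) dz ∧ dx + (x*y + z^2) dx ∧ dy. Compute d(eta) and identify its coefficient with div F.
d(eta) = (5*z) dx ∧ dy ∧ dz; div F = 5*z

For a 2-form in R^3 of the form above, applying d gives a 3-form with coefficient ∂P/∂x + ∂Q/∂y + ∂R/∂z:
  ∂P/∂x = 0
  ∂Q/∂y = 3*z
  ∂R/∂z = 2*z
Sum = 5*z, which is exactly div F.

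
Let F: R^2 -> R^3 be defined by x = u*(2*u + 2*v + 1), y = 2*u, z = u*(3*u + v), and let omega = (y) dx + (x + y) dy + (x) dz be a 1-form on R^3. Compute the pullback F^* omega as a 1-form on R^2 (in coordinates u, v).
F^* omega = (u*(12*u^2 + 14*u*v + 18*u + 2*v^2 + 9*v + 8)) du + (u^2*(2*u + 2*v + 5)) dv

Using F^*(f dg) = (f ∘ F) d(g ∘ F), substitute each coordinate x_i by F_i(u, v) in f_i, and replace dx_i by d F_i = (∂F_i/∂u) du + (∂F_i/∂v) dv.
  For the x component: f_1(F) = 2*u; d F_1 = (4*u + 2*v + 1) du + (2*u) dv
  For the y component: f_2(F) = u*(2*u + 2*v + 3); d F_2 = (2) du + (0) dv
  For the z component: f_3(F) = u*(2*u + 2*v + 1); d F_3 = (6*u + v) du + (u) dv
Combining and collecting du, dv coefficients:
  coeff of du: u*(12*u^2 + 14*u*v + 18*u + 2*v^2 + 9*v + 8)
  coeff of dv: u^2*(2*u + 2*v + 5)
F^* omega = (u*(12*u^2 + 14*u*v + 18*u + 2*v^2 + 9*v + 8)) du + (u^2*(2*u + 2*v + 5)) dv.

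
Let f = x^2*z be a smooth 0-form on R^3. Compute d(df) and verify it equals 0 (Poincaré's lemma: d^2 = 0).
d(df) = 0

Step 1: df = sum_i (∂f/∂x_i) dx_i = (2*x*z) dx + (0) dy + (x^2) dz.
Step 2: Apply d again. Using the 1-form formula, the coefficient of dx ∧ dy in d(df) is ∂^2 f/∂x ∂y - ∂^2 f/∂y ∂x = (0) - (0) = 0 (equality of mixed partials for smooth f).
Similarly for dx ∧ dz and dy ∧ dz — all coefficients vanish. So d(df) = 0.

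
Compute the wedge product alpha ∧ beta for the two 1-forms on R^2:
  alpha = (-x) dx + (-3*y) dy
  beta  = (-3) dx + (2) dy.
alpha ∧ beta = (-2*x - 9*y) dx ∧ dy

Distribute the wedge, using dx_i ∧ dx_j = -dx_j ∧ dx_i and dx_i ∧ dx_i = 0. For each pair (i, j) with i < j, the coefficient of dx_i ∧ dx_j in alpha ∧ beta is (alpha_i * beta_j - alpha_j * beta_i). Collecting: alpha ∧ beta = (-2*x - 9*y) dx ∧ dy.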